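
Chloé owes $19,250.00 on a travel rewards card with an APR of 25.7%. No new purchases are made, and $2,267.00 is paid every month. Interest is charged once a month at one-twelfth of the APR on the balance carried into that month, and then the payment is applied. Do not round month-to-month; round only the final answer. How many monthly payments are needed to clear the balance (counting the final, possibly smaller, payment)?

Monthly rate r = 25.7%/12 = 2.14167% = 0.0214167.
Recurrence: B ← B·(1+r) − $2,267.00.
Month 1: interest $412.27; balance after payment $17,395.27.
Month 2: interest $372.55; balance after payment $15,500.82.
Closed form: n = −ln(1 − rB₀/P)/ln(1+r) = −ln(0.81814)/ln(1.02142) ≈ 9.472, so the balance reaches zero during payment 10.

10 months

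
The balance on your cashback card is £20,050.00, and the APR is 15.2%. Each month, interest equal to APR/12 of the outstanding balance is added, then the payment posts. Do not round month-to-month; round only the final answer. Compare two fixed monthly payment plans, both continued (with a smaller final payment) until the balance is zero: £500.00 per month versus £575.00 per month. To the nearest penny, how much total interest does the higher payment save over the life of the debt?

Monthly rate r = 15.2%/12 = 1.26667% = 0.0126667.
At £500.00/mo: n = ⌈−ln(1 − rB₀/P)/ln(1+r)⌉ = 57 payments (last £170.03); total interest = total paid − £20,050.00 = £8,120.03.
At £575.00/mo: 47 payments (last £175.17); total interest £6,575.17.
Interest saved = £8,120.03 − £6,575.17 = £1,544.86.

£1,544.86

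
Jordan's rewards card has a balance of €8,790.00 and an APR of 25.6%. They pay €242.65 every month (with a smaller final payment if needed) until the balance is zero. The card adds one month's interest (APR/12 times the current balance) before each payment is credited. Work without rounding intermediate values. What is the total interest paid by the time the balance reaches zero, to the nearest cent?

€8,245.33

Monthly rate r = 25.6%/12 = 2.13333% = 0.0213333.
Payoff takes n = ⌈−ln(1 − rB₀/P)/ln(1+r)⌉ = ⌈70.204⌉ = 71 payments; the last is €49.83.
Total paid = 70·€242.65 + €49.83 = €17,035.33.
Total interest = total paid − principal = €17,035.33 − €8,790.00 = €8,245.33.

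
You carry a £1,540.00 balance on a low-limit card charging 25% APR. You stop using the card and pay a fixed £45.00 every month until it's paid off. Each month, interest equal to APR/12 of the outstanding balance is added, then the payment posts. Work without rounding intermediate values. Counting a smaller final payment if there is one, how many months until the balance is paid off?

Monthly rate r = 25%/12 = 2.08333% = 0.0208333.
Recurrence: B ← B·(1+r) − £45.00.
Month 1: interest £32.08; balance after payment £1,527.08.
Month 2: interest £31.81; balance after payment £1,513.90.
Closed form: n = −ln(1 − rB₀/P)/ln(1+r) = −ln(0.28704)/ln(1.02083) ≈ 60.533, so the balance reaches zero during payment 61.

61 payments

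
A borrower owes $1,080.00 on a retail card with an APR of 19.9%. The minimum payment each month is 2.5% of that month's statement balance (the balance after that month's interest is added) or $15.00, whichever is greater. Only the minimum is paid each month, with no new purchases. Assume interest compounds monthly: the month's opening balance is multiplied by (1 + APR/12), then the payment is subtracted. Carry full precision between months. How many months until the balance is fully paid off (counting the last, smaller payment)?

133 months

Monthly rate r = 19.9%/12 = 1.65833% = 0.0165833.
While 2.5% of the post-interest balance exceeds $15.00, each month B ← (B·(1+r))·(1 − 0.025), i.e. B shrinks by the factor (1+r)·0.975 = 0.99117.
This holds for months 1–69. Entering month 70 the balance is $585.61; 2.5% of the post-interest balance is now below $15.00, so the flat $15.00 minimum applies from here.
From month 70 a fixed $15.00 at rate r clears $585.61 in 64 more payments. Total: 69 + 64 = 133 months.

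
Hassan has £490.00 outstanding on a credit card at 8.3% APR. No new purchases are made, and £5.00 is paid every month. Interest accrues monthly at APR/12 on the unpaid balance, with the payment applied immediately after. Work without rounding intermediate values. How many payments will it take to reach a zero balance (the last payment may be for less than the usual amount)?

165 months

Monthly rate r = 8.3%/12 = 0.691667% = 0.00691667.
Recurrence: B ← B·(1+r) − £5.00.
Month 1: interest £3.39; balance after payment £488.39.
Month 2: interest £3.38; balance after payment £486.77.
Closed form: n = −ln(1 − rB₀/P)/ln(1+r) = −ln(0.32217)/ln(1.00692) ≈ 164.328, so the balance reaches zero during payment 165.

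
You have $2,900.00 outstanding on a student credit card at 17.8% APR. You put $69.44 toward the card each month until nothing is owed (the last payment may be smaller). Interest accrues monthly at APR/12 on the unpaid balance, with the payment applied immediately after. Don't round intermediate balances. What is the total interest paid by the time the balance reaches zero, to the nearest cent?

$1,656.78

Monthly rate r = 17.8%/12 = 1.48333% = 0.0148333.
Payoff takes n = ⌈−ln(1 − rB₀/P)/ln(1+r)⌉ = ⌈65.620⌉ = 66 payments; the last is $43.18.
Total paid = 65·$69.44 + $43.18 = $4,556.78.
Total interest = total paid − principal = $4,556.78 − $2,900.00 = $1,656.78.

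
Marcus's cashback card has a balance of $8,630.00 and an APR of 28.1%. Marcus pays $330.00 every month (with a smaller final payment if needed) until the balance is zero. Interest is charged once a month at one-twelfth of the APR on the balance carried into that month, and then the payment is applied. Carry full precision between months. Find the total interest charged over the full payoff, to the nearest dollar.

$4,882

Monthly rate r = 28.1%/12 = 2.34167% = 0.0234167.
Payoff takes n = ⌈−ln(1 − rB₀/P)/ln(1+r)⌉ = ⌈40.945⌉ = 41 payments; the last is $311.93.
Total paid = 40·$330.00 + $311.93 = $13,511.93.
Total interest = total paid − principal = $13,511.93 − $8,630.00 = $4,881.93.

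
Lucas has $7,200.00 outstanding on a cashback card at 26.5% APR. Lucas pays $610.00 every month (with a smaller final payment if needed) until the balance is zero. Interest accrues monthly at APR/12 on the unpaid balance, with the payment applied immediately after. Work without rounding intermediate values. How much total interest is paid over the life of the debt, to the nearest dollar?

Monthly rate r = 26.5%/12 = 2.20833% = 0.0220833.
Payoff takes n = ⌈−ln(1 − rB₀/P)/ln(1+r)⌉ = ⌈13.826⌉ = 14 payments; the last is $504.54.
Total paid = 13·$610.00 + $504.54 = $8,434.54.
Total interest = total paid − principal = $8,434.54 − $7,200.00 = $1,234.54.

$1,235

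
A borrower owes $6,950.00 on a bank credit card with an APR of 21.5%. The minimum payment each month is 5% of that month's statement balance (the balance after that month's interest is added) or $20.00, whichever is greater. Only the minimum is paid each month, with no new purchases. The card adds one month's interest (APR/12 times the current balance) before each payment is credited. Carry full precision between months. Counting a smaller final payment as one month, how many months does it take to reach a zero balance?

Monthly rate r = 21.5%/12 = 1.79167% = 0.0179167.
While 5% of the post-interest balance exceeds $20.00, each month B ← (B·(1+r))·(1 − 0.05), i.e. B shrinks by the factor (1+r)·0.95 = 0.96702.
This holds for months 1–86. Entering month 87 the balance is $388.57; 5% of the post-interest balance is now below $20.00, so the flat $20.00 minimum applies from here.
From month 87 a fixed $20.00 at rate r clears $388.57 in 25 more payments. Total: 86 + 25 = 111 months.

111 months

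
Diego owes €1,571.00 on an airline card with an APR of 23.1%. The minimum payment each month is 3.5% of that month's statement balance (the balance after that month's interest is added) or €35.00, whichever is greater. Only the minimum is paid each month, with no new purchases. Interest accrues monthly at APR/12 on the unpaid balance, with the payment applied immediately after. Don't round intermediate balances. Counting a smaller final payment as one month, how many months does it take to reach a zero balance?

Monthly rate r = 23.1%/12 = 1.925% = 0.01925.
While 3.5% of the post-interest balance exceeds €35.00, each month B ← (B·(1+r))·(1 − 0.035), i.e. B shrinks by the factor (1+r)·0.965 = 0.98358.
This holds for months 1–29. Entering month 30 the balance is €971.87; 3.5% of the post-interest balance is now below €35.00, so the flat €35.00 minimum applies from here.
From month 30 a fixed €35.00 at rate r clears €971.87 in 41 more payments. Total: 29 + 41 = 70 months.

70 months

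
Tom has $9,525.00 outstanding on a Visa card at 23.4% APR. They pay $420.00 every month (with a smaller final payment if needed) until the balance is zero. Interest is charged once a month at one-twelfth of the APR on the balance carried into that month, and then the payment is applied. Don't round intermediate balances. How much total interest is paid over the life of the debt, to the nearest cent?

$3,172.35

Monthly rate r = 23.4%/12 = 1.95% = 0.0195.
Payoff takes n = ⌈−ln(1 − rB₀/P)/ln(1+r)⌉ = ⌈30.230⌉ = 31 payments; the last is $97.35.
Total paid = 30·$420.00 + $97.35 = $12,697.35.
Total interest = total paid − principal = $12,697.35 − $9,525.00 = $3,172.35.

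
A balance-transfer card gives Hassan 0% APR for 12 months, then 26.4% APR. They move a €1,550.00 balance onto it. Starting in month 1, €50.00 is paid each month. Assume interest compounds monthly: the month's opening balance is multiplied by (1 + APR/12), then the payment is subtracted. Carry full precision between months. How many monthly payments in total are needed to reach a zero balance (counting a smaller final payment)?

37 payments

Promo months 1–12 at r₀ = 0%/12 = 0; months 13+ at r₁ = 26.4%/12 = 0.022.
After month 12 (no interest yet): B = €1,550.00 − 12·€50.00 = €950.00.
Then at r₁ with €50.00/mo: n₂ = −ln(1 − r₁·B/P)/ln(1+r₁) ≈ 24.87 → 25 more payments.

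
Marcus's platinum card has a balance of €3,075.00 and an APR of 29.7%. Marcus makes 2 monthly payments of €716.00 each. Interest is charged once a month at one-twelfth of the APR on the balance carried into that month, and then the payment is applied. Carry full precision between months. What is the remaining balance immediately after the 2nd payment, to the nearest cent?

€1,779.38

Monthly rate r = 29.7%/12 = 2.475% = 0.02475.
Each month: B ← B·(1+r) − €716.00.
Month 1: interest €76.11; balance after payment €2,435.11.
Month 2: interest €60.27; balance after payment €1,779.38.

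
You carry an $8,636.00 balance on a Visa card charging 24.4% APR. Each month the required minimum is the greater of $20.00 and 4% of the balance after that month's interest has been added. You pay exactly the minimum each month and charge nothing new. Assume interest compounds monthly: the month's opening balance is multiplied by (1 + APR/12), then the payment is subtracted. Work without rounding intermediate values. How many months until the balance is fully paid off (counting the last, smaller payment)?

173 months

Monthly rate r = 24.4%/12 = 2.03333% = 0.0203333.
While 4% of the post-interest balance exceeds $20.00, each month B ← (B·(1+r))·(1 − 0.04), i.e. B shrinks by the factor (1+r)·0.96 = 0.97952.
This holds for months 1–139. Entering month 140 the balance is $486.59; 4% of the post-interest balance is now below $20.00, so the flat $20.00 minimum applies from here.
From month 140 a fixed $20.00 at rate r clears $486.59 in 34 more payments. Total: 139 + 34 = 173 months.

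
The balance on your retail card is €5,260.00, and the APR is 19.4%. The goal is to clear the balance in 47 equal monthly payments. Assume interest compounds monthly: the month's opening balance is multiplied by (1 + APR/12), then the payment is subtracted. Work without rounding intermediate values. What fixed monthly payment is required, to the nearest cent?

Monthly rate r = 19.4%/12 = 1.61667% = 0.0161667.
Level-payment amortization: P = B₀·r / (1 − (1+r)^(−n)) = 5260.00·0.0161667 / (1 − 1.01617^(−47)).
Denominator 1 − (1+r)^(−47) = 0.529404682.
P = 85.0367 / 0.529404682 ≈ 160.63.

€160.63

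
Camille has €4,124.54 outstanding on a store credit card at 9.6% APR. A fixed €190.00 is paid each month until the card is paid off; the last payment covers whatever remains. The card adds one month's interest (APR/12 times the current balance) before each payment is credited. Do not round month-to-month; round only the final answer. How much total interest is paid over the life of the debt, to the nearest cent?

€424.03

Monthly rate r = 9.6%/12 = 0.8% = 0.008.
Payoff takes n = ⌈−ln(1 − rB₀/P)/ln(1+r)⌉ = ⌈23.940⌉ = 24 payments; the last is €178.57.
Total paid = 23·€190.00 + €178.57 = €4,548.57.
Total interest = total paid − principal = €4,548.57 − €4,124.54 = €424.03.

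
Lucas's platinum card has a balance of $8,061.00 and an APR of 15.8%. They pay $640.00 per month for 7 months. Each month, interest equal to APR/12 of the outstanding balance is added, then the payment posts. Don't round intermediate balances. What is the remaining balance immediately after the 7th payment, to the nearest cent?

Monthly rate r = 15.8%/12 = 1.31667% = 0.0131667.
Each month: B ← B·(1+r) − $640.00.
Month 1: interest $106.14; balance after payment $7,527.14.
Month 2: interest $99.11; balance after payment $6,986.24.
Month 3: interest $91.99; balance after payment $6,438.23.
Month 4: interest $84.77; balance after payment $5,883.00.
Month 5: interest $77.46; balance after payment $5,320.46.
Month 6: interest $70.05; balance after payment $4,750.51.
Month 7: interest $62.55; balance after payment $4,173.06.

$4,173.06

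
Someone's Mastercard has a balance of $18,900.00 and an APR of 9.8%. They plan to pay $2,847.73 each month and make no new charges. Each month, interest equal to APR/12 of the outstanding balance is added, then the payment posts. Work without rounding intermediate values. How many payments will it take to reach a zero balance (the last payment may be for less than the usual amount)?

7 months

Monthly rate r = 9.8%/12 = 0.816667% = 0.00816667.
Recurrence: B ← B·(1+r) − $2,847.73.
Month 1: interest $154.35; balance after payment $16,206.62.
Month 2: interest $132.35; balance after payment $13,491.24.
Closed form: n = −ln(1 − rB₀/P)/ln(1+r) = −ln(0.9458)/ln(1.00817) ≈ 6.851, so the balance reaches zero during payment 7.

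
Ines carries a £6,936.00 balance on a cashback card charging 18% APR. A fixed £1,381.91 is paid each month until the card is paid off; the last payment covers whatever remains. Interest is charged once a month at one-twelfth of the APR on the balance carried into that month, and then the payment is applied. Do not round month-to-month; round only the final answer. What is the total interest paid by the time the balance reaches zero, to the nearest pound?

£331

Monthly rate r = 18%/12 = 1.5% = 0.015.
Payoff takes n = ⌈−ln(1 − rB₀/P)/ln(1+r)⌉ = ⌈5.257⌉ = 6 payments; the last is £357.35.
Total paid = 5·£1,381.91 + £357.35 = £7,266.90.
Total interest = total paid − principal = £7,266.90 − £6,936.00 = £330.90.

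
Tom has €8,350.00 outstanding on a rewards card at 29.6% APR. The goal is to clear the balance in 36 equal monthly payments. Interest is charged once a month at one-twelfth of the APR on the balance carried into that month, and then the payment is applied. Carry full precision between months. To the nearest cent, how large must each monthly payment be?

Monthly rate r = 29.6%/12 = 2.46667% = 0.0246667.
Level-payment amortization: P = B₀·r / (1 − (1+r)^(−n)) = 8350.00·0.0246667 / (1 − 1.02467^(−36)).
Denominator 1 − (1+r)^(−36) = 0.584064397.
P = 205.967 / 0.584064397 ≈ 352.64.

€352.64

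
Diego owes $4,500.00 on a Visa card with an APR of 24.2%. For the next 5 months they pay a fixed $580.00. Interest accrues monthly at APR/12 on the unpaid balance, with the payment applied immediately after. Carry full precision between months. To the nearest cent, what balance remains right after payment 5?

Monthly rate r = 24.2%/12 = 2.01667% = 0.0201667.
Each month: B ← B·(1+r) − $580.00.
Month 1: interest $90.75; balance after payment $4,010.75.
Month 2: interest $80.88; balance after payment $3,511.63.
Month 3: interest $70.82; balance after payment $3,002.45.
Month 4: interest $60.55; balance after payment $2,483.00.
Month 5: interest $50.07; balance after payment $1,953.07.

$1,953.07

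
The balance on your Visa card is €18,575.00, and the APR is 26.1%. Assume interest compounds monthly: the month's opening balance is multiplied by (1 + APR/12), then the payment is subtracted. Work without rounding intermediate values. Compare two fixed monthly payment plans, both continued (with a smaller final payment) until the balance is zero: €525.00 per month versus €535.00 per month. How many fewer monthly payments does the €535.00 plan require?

3 fewer payments

Monthly rate r = 26.1%/12 = 2.175% = 0.02175.
At €525.00/mo: n = ⌈−ln(1 − rB₀/P)/ln(1+r)⌉ = 69 payments (last €111.08); total interest = total paid − €18,575.00 = €17,236.08.
At €535.00/mo: 66 payments (last €213.28); total interest €16,413.28.
Payments saved = 69 − 66 = 3.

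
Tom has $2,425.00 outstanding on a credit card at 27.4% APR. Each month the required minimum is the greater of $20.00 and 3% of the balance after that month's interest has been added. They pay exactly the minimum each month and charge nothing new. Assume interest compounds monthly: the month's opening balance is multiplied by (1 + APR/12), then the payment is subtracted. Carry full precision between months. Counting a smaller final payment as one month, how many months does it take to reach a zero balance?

Monthly rate r = 27.4%/12 = 2.28333% = 0.0228333.
While 3% of the post-interest balance exceeds $20.00, each month B ← (B·(1+r))·(1 − 0.03), i.e. B shrinks by the factor (1+r)·0.97 = 0.99215.
This holds for months 1–167. Entering month 168 the balance is $650.14; 3% of the post-interest balance is now below $20.00, so the flat $20.00 minimum applies from here.
From month 168 a fixed $20.00 at rate r clears $650.14 in 61 more payments. Total: 167 + 61 = 228 months.

228 months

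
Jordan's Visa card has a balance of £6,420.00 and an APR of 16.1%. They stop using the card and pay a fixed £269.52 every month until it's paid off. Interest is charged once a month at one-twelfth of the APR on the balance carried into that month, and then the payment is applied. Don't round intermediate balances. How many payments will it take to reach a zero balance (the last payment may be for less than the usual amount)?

Monthly rate r = 16.1%/12 = 1.34167% = 0.0134167.
Recurrence: B ← B·(1+r) − £269.52.
Month 1: interest £86.14; balance after payment £6,236.61.
Month 2: interest £83.67; balance after payment £6,050.77.
Closed form: n = −ln(1 − rB₀/P)/ln(1+r) = −ln(0.68041)/ln(1.01342) ≈ 28.892, so the balance reaches zero during payment 29.

29 payments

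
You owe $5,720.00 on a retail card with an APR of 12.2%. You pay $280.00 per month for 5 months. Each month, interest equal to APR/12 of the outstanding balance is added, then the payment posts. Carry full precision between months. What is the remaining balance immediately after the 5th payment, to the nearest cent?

Monthly rate r = 12.2%/12 = 1.01667% = 0.0101667.
Each month: B ← B·(1+r) − $280.00.
Month 1: interest $58.15; balance after payment $5,498.15.
Month 2: interest $55.90; balance after payment $5,274.05.
Month 3: interest $53.62; balance after payment $5,047.67.
Month 4: interest $51.32; balance after payment $4,818.99.
Month 5: interest $48.99; balance after payment $4,587.98.

$4,587.98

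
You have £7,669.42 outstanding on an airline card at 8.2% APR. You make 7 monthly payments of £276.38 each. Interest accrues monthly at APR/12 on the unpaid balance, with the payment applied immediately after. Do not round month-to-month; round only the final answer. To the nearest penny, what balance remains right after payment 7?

£6,069.11

Monthly rate r = 8.2%/12 = 0.683333% = 0.00683333.
Each month: B ← B·(1+r) − £276.38.
Month 1: interest £52.41; balance after payment £7,445.45.
Month 2: interest £50.88; balance after payment £7,219.94.
Month 3: interest £49.34; balance after payment £6,992.90.
Month 4: interest £47.78; balance after payment £6,764.31.
Month 5: interest £46.22; balance after payment £6,534.15.
Month 6: interest £44.65; balance after payment £6,302.42.
Month 7: interest £43.07; balance after payment £6,069.11.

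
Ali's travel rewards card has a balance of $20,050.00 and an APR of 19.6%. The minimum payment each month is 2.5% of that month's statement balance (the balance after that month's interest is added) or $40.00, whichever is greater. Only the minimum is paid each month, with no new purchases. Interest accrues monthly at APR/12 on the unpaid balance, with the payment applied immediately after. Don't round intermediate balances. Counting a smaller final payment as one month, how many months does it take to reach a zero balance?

Monthly rate r = 19.6%/12 = 1.63333% = 0.0163333.
While 2.5% of the post-interest balance exceeds $40.00, each month B ← (B·(1+r))·(1 − 0.025), i.e. B shrinks by the factor (1+r)·0.975 = 0.99092.
This holds for months 1–280. Entering month 281 the balance is $1,561.47; 2.5% of the post-interest balance is now below $40.00, so the flat $40.00 minimum applies from here.
From month 281 a fixed $40.00 at rate r clears $1,561.47 in 63 more payments. Total: 280 + 63 = 343 months.

343 months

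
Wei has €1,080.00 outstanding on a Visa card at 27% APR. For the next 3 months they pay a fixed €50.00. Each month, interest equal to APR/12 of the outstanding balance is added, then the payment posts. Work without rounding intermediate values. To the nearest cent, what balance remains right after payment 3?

€1,001.15

Monthly rate r = 27%/12 = 2.25% = 0.0225.
Each month: B ← B·(1+r) − €50.00.
Month 1: interest €24.30; balance after payment €1,054.30.
Month 2: interest €23.72; balance after payment €1,028.02.
Month 3: interest €23.13; balance after payment €1,001.15.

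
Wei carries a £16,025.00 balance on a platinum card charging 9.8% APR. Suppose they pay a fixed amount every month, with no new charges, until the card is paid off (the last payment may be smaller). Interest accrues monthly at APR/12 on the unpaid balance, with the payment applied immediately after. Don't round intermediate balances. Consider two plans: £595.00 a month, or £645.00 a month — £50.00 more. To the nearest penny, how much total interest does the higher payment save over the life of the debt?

£188.04

Monthly rate r = 9.8%/12 = 0.816667% = 0.00816667.
At £595.00/mo: n = ⌈−ln(1 − rB₀/P)/ln(1+r)⌉ = 31 payments (last £322.01); total interest = total paid − £16,025.00 = £2,147.01.
At £645.00/mo: 28 payments (last £568.97); total interest £1,958.97.
Interest saved = £2,147.01 − £1,958.97 = £188.04.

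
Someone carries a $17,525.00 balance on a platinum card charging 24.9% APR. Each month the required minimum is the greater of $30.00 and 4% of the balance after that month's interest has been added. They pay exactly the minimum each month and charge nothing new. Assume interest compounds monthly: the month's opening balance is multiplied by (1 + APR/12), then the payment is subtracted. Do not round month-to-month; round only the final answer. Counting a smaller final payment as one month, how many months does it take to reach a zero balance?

191 months

Monthly rate r = 24.9%/12 = 2.075% = 0.02075.
While 4% of the post-interest balance exceeds $30.00, each month B ← (B·(1+r))·(1 − 0.04), i.e. B shrinks by the factor (1+r)·0.96 = 0.97992.
This holds for months 1–157. Entering month 158 the balance is $725.41; 4% of the post-interest balance is now below $30.00, so the flat $30.00 minimum applies from here.
From month 158 a fixed $30.00 at rate r clears $725.41 in 34 more payments. Total: 157 + 34 = 191 months.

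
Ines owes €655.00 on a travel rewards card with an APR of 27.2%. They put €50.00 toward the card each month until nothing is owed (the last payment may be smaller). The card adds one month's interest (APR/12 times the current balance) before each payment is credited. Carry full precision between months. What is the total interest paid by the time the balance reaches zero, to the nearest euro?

Monthly rate r = 27.2%/12 = 2.26667% = 0.0226667.
Payoff takes n = ⌈−ln(1 − rB₀/P)/ln(1+r)⌉ = ⌈15.718⌉ = 16 payments; the last is €36.03.
Total paid = 15·€50.00 + €36.03 = €786.03.
Total interest = total paid − principal = €786.03 − €655.00 = €131.03.

€131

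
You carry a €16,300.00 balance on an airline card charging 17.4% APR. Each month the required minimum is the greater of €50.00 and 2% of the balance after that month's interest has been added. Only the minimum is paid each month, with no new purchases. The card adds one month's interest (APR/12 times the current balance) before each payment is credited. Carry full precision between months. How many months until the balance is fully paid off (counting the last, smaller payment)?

Monthly rate r = 17.4%/12 = 1.45% = 0.0145.
While 2% of the post-interest balance exceeds €50.00, each month B ← (B·(1+r))·(1 − 0.02), i.e. B shrinks by the factor (1+r)·0.98 = 0.99421.
This holds for months 1–326. Entering month 327 the balance is €2,455.03; 2% of the post-interest balance is now below €50.00, so the flat €50.00 minimum applies from here.
From month 327 a fixed €50.00 at rate r clears €2,455.03 in 87 more payments. Total: 326 + 87 = 413 months.

413 months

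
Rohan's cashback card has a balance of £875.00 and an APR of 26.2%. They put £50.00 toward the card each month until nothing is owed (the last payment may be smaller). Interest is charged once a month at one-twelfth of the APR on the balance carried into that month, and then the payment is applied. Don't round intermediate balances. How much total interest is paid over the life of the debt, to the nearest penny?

Monthly rate r = 26.2%/12 = 2.18333% = 0.0218333.
Payoff takes n = ⌈−ln(1 − rB₀/P)/ln(1+r)⌉ = ⌈22.289⌉ = 23 payments; the last is £14.55.
Total paid = 22·£50.00 + £14.55 = £1,114.55.
Total interest = total paid − principal = £1,114.55 − £875.00 = £239.55.

£239.55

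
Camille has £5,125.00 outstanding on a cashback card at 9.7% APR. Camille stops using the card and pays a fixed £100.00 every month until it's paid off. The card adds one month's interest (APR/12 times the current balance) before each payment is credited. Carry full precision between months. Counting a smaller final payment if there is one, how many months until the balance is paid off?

67 payments

Monthly rate r = 9.7%/12 = 0.808333% = 0.00808333.
Recurrence: B ← B·(1+r) − £100.00.
Month 1: interest £41.43; balance after payment £5,066.43.
Month 2: interest £40.95; balance after payment £5,007.38.
Closed form: n = −ln(1 − rB₀/P)/ln(1+r) = −ln(0.58573)/ln(1.00808) ≈ 66.440, so the balance reaches zero during payment 67.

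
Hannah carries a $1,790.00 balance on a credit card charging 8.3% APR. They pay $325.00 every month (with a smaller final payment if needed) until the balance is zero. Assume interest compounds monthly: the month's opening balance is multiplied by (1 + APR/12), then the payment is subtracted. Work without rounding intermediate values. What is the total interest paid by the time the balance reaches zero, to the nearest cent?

Monthly rate r = 8.3%/12 = 0.691667% = 0.00691667.
Payoff takes n = ⌈−ln(1 − rB₀/P)/ln(1+r)⌉ = ⌈5.635⌉ = 6 payments; the last is $206.55.
Total paid = 5·$325.00 + $206.55 = $1,831.55.
Total interest = total paid − principal = $1,831.55 − $1,790.00 = $41.55.

$41.55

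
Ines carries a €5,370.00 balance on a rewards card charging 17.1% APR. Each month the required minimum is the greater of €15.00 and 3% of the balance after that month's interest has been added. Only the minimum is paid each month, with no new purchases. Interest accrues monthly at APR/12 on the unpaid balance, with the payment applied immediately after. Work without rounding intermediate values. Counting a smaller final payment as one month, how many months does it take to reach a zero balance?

Monthly rate r = 17.1%/12 = 1.425% = 0.01425.
While 3% of the post-interest balance exceeds €15.00, each month B ← (B·(1+r))·(1 − 0.03), i.e. B shrinks by the factor (1+r)·0.97 = 0.98382.
This holds for months 1–147. Entering month 148 the balance is €488.36; 3% of the post-interest balance is now below €15.00, so the flat €15.00 minimum applies from here.
From month 148 a fixed €15.00 at rate r clears €488.36 in 45 more payments. Total: 147 + 45 = 192 months.

192 months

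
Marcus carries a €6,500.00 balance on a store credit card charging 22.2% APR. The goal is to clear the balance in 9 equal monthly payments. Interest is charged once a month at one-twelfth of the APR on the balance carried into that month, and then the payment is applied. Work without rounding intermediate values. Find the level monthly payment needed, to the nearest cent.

€790.66

Monthly rate r = 22.2%/12 = 1.85% = 0.0185.
Level-payment amortization: P = B₀·r / (1 − (1+r)^(−n)) = 6500.00·0.0185 / (1 − 1.0185^(−9)).
Denominator 1 − (1+r)^(−9) = 0.152088159.
P = 120.25 / 0.152088159 ≈ 790.66.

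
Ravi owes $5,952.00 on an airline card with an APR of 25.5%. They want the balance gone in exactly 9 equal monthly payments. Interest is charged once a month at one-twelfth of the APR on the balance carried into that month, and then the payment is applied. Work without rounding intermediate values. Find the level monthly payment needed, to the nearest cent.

$733.57

Monthly rate r = 25.5%/12 = 2.125% = 0.02125.
Level-payment amortization: P = B₀·r / (1 − (1+r)^(−n)) = 5952.00·0.02125 / (1 − 1.02125^(−9)).
Denominator 1 − (1+r)^(−9) = 0.172417356.
P = 126.48 / 0.172417356 ≈ 733.57.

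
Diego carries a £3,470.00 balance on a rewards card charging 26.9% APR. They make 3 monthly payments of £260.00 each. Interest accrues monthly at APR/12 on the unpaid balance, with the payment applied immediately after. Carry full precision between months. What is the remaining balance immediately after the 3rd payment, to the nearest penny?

£2,911.01

Monthly rate r = 26.9%/12 = 2.24167% = 0.0224167.
Each month: B ← B·(1+r) − £260.00.
Month 1: interest £77.79; balance after payment £3,287.79.
Month 2: interest £73.70; balance after payment £3,101.49.
Month 3: interest £69.53; balance after payment £2,911.01.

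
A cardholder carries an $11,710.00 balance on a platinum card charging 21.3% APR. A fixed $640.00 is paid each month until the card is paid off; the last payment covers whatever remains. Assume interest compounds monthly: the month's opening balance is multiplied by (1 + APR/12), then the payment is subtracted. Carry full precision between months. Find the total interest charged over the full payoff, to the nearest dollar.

$2,576

Monthly rate r = 21.3%/12 = 1.775% = 0.01775.
Payoff takes n = ⌈−ln(1 − rB₀/P)/ln(1+r)⌉ = ⌈22.320⌉ = 23 payments; the last is $205.89.
Total paid = 22·$640.00 + $205.89 = $14,285.89.
Total interest = total paid − principal = $14,285.89 − $11,710.00 = $2,575.89.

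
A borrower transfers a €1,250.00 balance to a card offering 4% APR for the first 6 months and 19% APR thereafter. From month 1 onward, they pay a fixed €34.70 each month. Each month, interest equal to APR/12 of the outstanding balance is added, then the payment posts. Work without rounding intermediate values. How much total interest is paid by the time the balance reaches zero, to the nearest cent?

Promo months 1–6 at r₀ = 4%/12 = 0.00333333; months 7+ at r₁ = 19%/12 = 0.0158333.
After month 6: iterate B ← B·(1+r₀) − €34.70 for 6 months → €1,065.27.
Then at r₁ with €34.70/mo: n₂ = −ln(1 − r₁·B/P)/ln(1+r₁) ≈ 42.37 → 43 more payments.
Total paid = 48·€34.70 + €13.06 = €1,678.66; interest = €1,678.66 − €1,250.00 = €428.66.

€428.66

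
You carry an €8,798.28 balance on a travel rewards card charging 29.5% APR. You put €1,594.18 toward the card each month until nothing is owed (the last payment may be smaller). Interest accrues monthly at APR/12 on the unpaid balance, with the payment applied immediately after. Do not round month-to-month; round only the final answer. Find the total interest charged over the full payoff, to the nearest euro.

Monthly rate r = 29.5%/12 = 2.45833% = 0.0245833.
Payoff takes n = ⌈−ln(1 − rB₀/P)/ln(1+r)⌉ = ⌈6.004⌉ = 7 payments; the last is €6.03.
Total paid = 6·€1,594.18 + €6.03 = €9,571.11.
Total interest = total paid − principal = €9,571.11 − €8,798.28 = €772.83.

€773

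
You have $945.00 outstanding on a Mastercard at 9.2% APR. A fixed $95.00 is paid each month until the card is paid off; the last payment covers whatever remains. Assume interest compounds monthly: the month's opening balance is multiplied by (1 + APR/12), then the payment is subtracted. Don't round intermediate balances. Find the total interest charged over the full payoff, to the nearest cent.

$41.83

Monthly rate r = 9.2%/12 = 0.766667% = 0.00766667.
Payoff takes n = ⌈−ln(1 − rB₀/P)/ln(1+r)⌉ = ⌈10.387⌉ = 11 payments; the last is $36.83.
Total paid = 10·$95.00 + $36.83 = $986.83.
Total interest = total paid − principal = $986.83 − $945.00 = $41.83.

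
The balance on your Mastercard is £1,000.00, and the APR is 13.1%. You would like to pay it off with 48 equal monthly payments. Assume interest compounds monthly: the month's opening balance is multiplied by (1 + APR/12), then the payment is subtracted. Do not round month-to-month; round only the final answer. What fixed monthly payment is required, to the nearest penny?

£26.88

Monthly rate r = 13.1%/12 = 1.09167% = 0.0109167.
Level-payment amortization: P = B₀·r / (1 − (1+r)^(−n)) = 1000.00·0.0109167 / (1 − 1.01092^(−48)).
Denominator 1 − (1+r)^(−48) = 0.406168981.
P = 10.9167 / 0.406168981 ≈ 26.88.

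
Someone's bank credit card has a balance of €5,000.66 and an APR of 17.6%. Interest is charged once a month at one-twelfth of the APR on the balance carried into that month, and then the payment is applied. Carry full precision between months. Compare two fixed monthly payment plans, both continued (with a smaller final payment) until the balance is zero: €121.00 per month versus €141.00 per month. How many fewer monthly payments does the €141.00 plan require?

Monthly rate r = 17.6%/12 = 1.46667% = 0.0146667.
At €121.00/mo: n = ⌈−ln(1 − rB₀/P)/ln(1+r)⌉ = 64 payments (last €120.27); total interest = total paid − €5,000.66 = €2,742.61.
At €141.00/mo: 51 payments (last €61.28); total interest €2,110.62.
Payments saved = 64 − 51 = 13.

13 fewer payments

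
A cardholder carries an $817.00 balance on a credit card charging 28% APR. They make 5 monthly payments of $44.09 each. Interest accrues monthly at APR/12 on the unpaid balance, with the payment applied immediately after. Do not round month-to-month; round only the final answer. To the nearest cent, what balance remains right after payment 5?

Monthly rate r = 28%/12 = 2.33333% = 0.0233333.
Each month: B ← B·(1+r) − $44.09.
Month 1: interest $19.06; balance after payment $791.97.
Month 2: interest $18.48; balance after payment $766.36.
Month 3: interest $17.88; balance after payment $740.15.
Month 4: interest $17.27; balance after payment $713.33.
Month 5: interest $16.64; balance after payment $685.89.

$685.89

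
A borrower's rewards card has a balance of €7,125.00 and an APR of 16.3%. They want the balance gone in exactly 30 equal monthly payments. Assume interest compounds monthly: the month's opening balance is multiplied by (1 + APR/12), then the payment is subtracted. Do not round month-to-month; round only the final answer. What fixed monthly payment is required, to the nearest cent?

Monthly rate r = 16.3%/12 = 1.35833% = 0.0135833.
Level-payment amortization: P = B₀·r / (1 − (1+r)^(−n)) = 7125.00·0.0135833 / (1 − 1.01358^(−30)).
Denominator 1 − (1+r)^(−30) = 0.332861231.
P = 96.7813 / 0.332861231 ≈ 290.76.

€290.76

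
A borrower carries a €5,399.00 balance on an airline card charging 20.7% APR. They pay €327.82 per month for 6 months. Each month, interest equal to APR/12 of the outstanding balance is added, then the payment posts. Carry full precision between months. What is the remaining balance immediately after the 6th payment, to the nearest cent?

€3,928.74

Monthly rate r = 20.7%/12 = 1.725% = 0.01725.
Each month: B ← B·(1+r) − €327.82.
Month 1: interest €93.13; balance after payment €5,164.31.
Month 2: interest €89.08; balance after payment €4,925.58.
Month 3: interest €84.97; balance after payment €4,682.72.
Month 4: interest €80.78; balance after payment €4,435.68.
Month 5: interest €76.52; balance after payment €4,184.38.
Month 6: interest €72.18; balance after payment €3,928.74.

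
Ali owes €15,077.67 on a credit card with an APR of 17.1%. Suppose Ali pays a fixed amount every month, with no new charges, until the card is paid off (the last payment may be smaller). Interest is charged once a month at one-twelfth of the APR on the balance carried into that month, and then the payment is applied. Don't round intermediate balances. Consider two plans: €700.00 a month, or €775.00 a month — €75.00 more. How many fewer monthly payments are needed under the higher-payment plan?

3 fewer payments

Monthly rate r = 17.1%/12 = 1.425% = 0.01425.
At €700.00/mo: n = ⌈−ln(1 − rB₀/P)/ln(1+r)⌉ = 26 payments (last €638.62); total interest = total paid − €15,077.67 = €3,060.95.
At €775.00/mo: 23 payments (last €733.32); total interest €2,705.65.
Payments saved = 26 − 23 = 3.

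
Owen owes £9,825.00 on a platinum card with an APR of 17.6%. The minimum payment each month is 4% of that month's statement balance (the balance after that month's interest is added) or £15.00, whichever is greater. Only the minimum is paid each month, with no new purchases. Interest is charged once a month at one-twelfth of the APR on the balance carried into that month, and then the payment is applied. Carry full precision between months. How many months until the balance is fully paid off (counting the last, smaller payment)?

Monthly rate r = 17.6%/12 = 1.46667% = 0.0146667.
While 4% of the post-interest balance exceeds £15.00, each month B ← (B·(1+r))·(1 − 0.04), i.e. B shrinks by the factor (1+r)·0.96 = 0.97408.
This holds for months 1–125. Entering month 126 the balance is £368.69; 4% of the post-interest balance is now below £15.00, so the flat £15.00 minimum applies from here.
From month 126 a fixed £15.00 at rate r clears £368.69 in 31 more payments. Total: 125 + 31 = 156 months.

156 months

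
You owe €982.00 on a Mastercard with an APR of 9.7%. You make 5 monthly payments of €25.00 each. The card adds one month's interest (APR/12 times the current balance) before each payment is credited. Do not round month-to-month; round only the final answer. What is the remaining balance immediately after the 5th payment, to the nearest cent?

€895.30

Monthly rate r = 9.7%/12 = 0.808333% = 0.00808333.
Each month: B ← B·(1+r) − €25.00.
Month 1: interest €7.94; balance after payment €964.94.
Month 2: interest €7.80; balance after payment €947.74.
Month 3: interest €7.66; balance after payment €930.40.
Month 4: interest €7.52; balance after payment €912.92.
Month 5: interest €7.38; balance after payment €895.30.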